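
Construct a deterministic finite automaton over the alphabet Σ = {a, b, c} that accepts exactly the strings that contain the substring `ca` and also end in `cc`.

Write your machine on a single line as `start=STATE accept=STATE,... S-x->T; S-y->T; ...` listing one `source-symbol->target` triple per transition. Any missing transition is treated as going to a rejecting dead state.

Handle the two conditions separately and then intersect. The first has 3 states tracking whether and how much of `ca` has been seen; the second has 3 states tracking how much of the suffix `cc` has currently been matched. A product state is a pair (one from each), accepting exactly when both do.
        a   b   c  
>  q0   q0  q0  q1 
   q1   q2  q0  q3 
   q2   q2  q2  q4 
   q3   q2  q0  q3 
   q4   q2  q2  q5 
 * q5   q2  q2  q5 
(> = start, * = accepting)

start=q0; accept=q5; q0-a->q0; q0-b->q0; q0-c->q1; q1-a->q2; q1-b->q0; q1-c->q3; q2-a->q2; q2-b->q2; q2-c->q4; q3-a->q2; q3-b->q0; q3-c->q3; q4-a->q2; q4-b->q2; q4-c->q5; q5-a->q2; q5-b->q2; q5-c->q5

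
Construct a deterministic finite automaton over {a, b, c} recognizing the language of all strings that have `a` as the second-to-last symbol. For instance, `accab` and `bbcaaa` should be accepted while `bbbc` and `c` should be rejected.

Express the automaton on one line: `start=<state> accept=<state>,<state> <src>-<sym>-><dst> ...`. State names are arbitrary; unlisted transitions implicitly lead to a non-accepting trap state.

Because acceptance depends on a position counted from the end, the machine has to buffer the most recent 2 symbols. Make each state the string of the last up-to-2 symbols read; on input `x` shift the window left and append `x`. Accept when the buffered window has length 2 and begins with `a`.
          a    b    c  
>  q0     q1   q2   q3 
   q1     q4   q5   q6 
   q2     q7   q8   q9 
   q3    q10  q11  q12 
 * q4     q4   q5   q6 
 * q5     q7   q8   q9 
 * q6    q10  q11  q12 
   q7     q4   q5   q6 
   q8     q7   q8   q9 
   q9    q10  q11  q12 
   q10    q4   q5   q6 
   q11    q7   q8   q9 
   q12   q10  q11  q12 
(> = start, * = accepting)

start=q0 accept=q4,q5,q6 q0-a->q1 q0-b->q2 q0-c->q3 q1-a->q4 q1-b->q5 q1-c->q6 q2-a->q7 q2-b->q8 q2-c->q9 q3-a->q10 q3-b->q11 q3-c->q12 q4-a->q4 q4-b->q5 q4-c->q6 q5-a->q7 q5-b->q8 q5-c->q9 q6-a->q10 q6-b->q11 q6-c->q12 q7-a->q4 q7-b->q5 q7-c->q6 q8-a->q7 q8-b->q8 q8-c->q9 q9-a->q10 q9-b->q11 q9-c->q12 q10-a->q4 q10-b->q5 q10-c->q6 q11-a->q7 q11-b->q8 q11-c->q9 q12-a->q10 q12-b->q11 q12-c->q12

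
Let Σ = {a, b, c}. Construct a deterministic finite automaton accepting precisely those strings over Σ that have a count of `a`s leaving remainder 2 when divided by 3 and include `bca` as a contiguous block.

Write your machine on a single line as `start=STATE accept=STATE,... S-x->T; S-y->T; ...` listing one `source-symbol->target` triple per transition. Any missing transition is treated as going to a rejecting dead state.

start=s0; accept=s10; s0-a->s1; s0-b->s2; s0-c->s0; s1-a->s3; s1-b->s4; s1-c->s1; s2-a->s1; s2-b->s2; s2-c->s5; s3-a->s0; s3-b->s6; s3-c->s3; s4-a->s3; s4-b->s4; s4-c->s7; s5-a->s8; s5-b->s2; s5-c->s0; s6-a->s0; s6-b->s6; s6-c->s9; s7-a->s10; s7-b->s4; s7-c->s1; s8-a->s10; s8-b->s8; s8-c->s8; s9-a->s11; s9-b->s6; s9-c->s3; s10-a->s11; s10-b->s10; s10-c->s10; s11-a->s8; s11-b->s11; s11-c->s11

Run two small machines in parallel and take their product. The first has 3 states tracking the count of `a`s modulo 3; the second has 4 states tracking whether and how much of `bca` has been seen. A product state is a pair (one from each), accepting exactly when both do.
12 states suffice.
          a    b    c  
>  s0     s1   s2   s0 
   s1     s3   s4   s1 
   s2     s1   s2   s5 
   s3     s0   s6   s3 
   s4     s3   s4   s7 
   s5     s8   s2   s0 
   s6     s0   s6   s9 
   s7    s10   s4   s1 
   s8    s10   s8   s8 
   s9    s11   s6   s3 
 * s10   s11  s10  s10 
   s11    s8  s11  s11 
(> = start, * = accepting)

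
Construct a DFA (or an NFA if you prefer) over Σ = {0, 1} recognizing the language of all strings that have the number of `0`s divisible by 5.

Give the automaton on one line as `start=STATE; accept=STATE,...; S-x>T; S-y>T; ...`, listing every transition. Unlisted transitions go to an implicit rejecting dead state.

Keep the running count of `0`s modulo 5: each `0` advances along the cycle q0 → q1 → q2 → q3 → q4 → q0 while other symbols loop. Accept at q0.
        0   1  
>* q0   q1  q0 
   q1   q2  q1 
   q2   q3  q2 
   q3   q4  q3 
   q4   q0  q4 
(> = start, * = accepting)

start=q0; accept=q0; q0-0>q1; q0-1>q0; q1-0>q2; q1-1>q1; q2-0>q3; q2-1>q2; q3-0>q4; q3-1>q3; q4-0>q0; q4-1>q4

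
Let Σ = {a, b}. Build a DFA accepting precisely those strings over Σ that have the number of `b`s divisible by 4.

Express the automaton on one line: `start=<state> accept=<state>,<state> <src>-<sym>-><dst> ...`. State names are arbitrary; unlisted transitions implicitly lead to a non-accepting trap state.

The only thing that matters is how many `b`s have appeared, reduced mod 4. Use one state per residue: q0 for 0, …, q3 for 3. Reading `b` moves to the next residue; anything else stays put. q0 is accepting.
With 4 states:
        a   b  
>* q0   q0  q1 
   q1   q1  q2 
   q2   q2  q3 
   q3   q3  q0 
(> = start, * = accepting)

start=q0 accept=q0 q0-a->q0 q0-b->q1 q1-a->q1 q1-b->q2 q2-a->q2 q2-b->q3 q3-a->q3 q3-b->q0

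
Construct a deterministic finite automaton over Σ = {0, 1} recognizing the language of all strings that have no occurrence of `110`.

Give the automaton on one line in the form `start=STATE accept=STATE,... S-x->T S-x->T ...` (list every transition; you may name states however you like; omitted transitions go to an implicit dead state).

start=A accept=A,B,C A-0->A A-1->B B-0->A B-1->C C-0->D C-1->C D-0->D D-1->D

Track partial matches of the forbidden pattern `110`. State D is a dead state reached once `110` has occurred; every other state accepts. A means no part of `110` is currently matched.
With 4 states:
       0  1 
>* A   A  B 
 * B   A  C 
 * C   D  C 
   D   D  D 
(> = start, * = accepting)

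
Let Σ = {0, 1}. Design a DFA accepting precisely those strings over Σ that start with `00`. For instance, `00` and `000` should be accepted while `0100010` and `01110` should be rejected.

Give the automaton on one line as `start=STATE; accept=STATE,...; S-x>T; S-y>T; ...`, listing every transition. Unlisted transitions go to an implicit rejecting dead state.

start=s0; accept=s2; s0-0>s1; s0-1>s3; s1-0>s2; s1-1>s3; s2-0>s2; s2-1>s2; s3-0>s3; s3-1>s3

Check the first 2 symbols one by one: s0 through s1 record how many have matched `00` so far; any wrong symbol goes to the dead state s3. After all 2 match we enter the accepting sink s2.
With 4 states:
        0   1  
>  s0   s1  s3 
   s1   s2  s3 
 * s2   s2  s2 
   s3   s3  s3 
(> = start, * = accepting)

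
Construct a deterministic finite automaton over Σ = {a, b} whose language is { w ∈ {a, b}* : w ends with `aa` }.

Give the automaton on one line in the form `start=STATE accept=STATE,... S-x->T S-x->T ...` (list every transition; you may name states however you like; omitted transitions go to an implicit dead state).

Remember how much of `aa` the current input suffix matches. State S0 means no match yet; S1 means the last symbol is `a`; S2 means the last 2 symbols are `aa`. Only S2 accepts. On a mismatch, fall back to the longest proper suffix that is still a prefix of `aa`.
3 states suffice.
        a   b  
>  S0   S1  S0 
   S1   S2  S0 
 * S2   S2  S0 
(> = start, * = accepting)

start=S0 accept=S2 S0-a->S1 S0-b->S0 S1-a->S2 S1-b->S0 S2-a->S2 S2-b->S0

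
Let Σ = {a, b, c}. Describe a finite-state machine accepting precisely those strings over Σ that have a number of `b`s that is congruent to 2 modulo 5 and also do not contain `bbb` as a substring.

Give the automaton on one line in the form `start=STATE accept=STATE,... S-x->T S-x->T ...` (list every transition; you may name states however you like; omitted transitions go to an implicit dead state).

start=q0 accept=q3,q4,q5 q0-a->q0 q0-b->q1 q0-c->q0 q1-a->q2 q1-b->q3 q1-c->q2 q2-a->q2 q2-b->q4 q2-c->q2 q3-a->q5 q3-b->q6 q3-c->q5 q4-a->q5 q4-b->q7 q4-c->q5 q5-a->q5 q5-b->q8 q5-c->q5 q6-a->q6 q6-b->q9 q6-c->q6 q7-a->q10 q7-b->q9 q7-c->q10 q8-a->q10 q8-b->q11 q8-c->q10 q9-a->q9 q9-b->q12 q9-c->q9 q10-a->q10 q10-b->q13 q10-c->q10 q11-a->q14 q11-b->q12 q11-c->q14 q12-a->q12 q12-b->q15 q12-c->q12 q13-a->q14 q13-b->q16 q13-c->q14 q14-a->q14 q14-b->q17 q14-c->q14 q15-a->q15 q15-b->q18 q15-c->q15 q16-a->q0 q16-b->q15 q16-c->q0 q17-a->q0 q17-b->q19 q17-c->q0 q18-a->q18 q18-b->q6 q18-c->q18 q19-a->q2 q19-b->q18 q19-c->q2

Run two small machines in parallel and take their product. The first has 5 states tracking the count of `b`s modulo 5; the second has 4 states tracking partial matches of the forbidden pattern `bbb`. A product state is a pair (one from each), accepting exactly when both do.
          a    b    c  
>  q0     q0   q1   q0 
   q1     q2   q3   q2 
   q2     q2   q4   q2 
 * q3     q5   q6   q5 
 * q4     q5   q7   q5 
 * q5     q5   q8   q5 
   q6     q6   q9   q6 
   q7    q10   q9  q10 
   q8    q10  q11  q10 
   q9     q9  q12   q9 
   q10   q10  q13  q10 
   q11   q14  q12  q14 
   q12   q12  q15  q12 
   q13   q14  q16  q14 
   q14   q14  q17  q14 
   q15   q15  q18  q15 
   q16    q0  q15   q0 
   q17    q0  q19   q0 
   q18   q18   q6  q18 
   q19    q2  q18   q2 
(> = start, * = accepting)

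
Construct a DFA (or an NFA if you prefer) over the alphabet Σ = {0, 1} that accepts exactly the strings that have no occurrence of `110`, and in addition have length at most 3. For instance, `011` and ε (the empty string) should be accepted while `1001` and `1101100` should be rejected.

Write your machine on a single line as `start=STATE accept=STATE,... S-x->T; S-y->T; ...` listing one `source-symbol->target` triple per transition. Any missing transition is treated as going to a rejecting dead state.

Handle the two conditions separately and then intersect. The first has 4 states tracking partial matches of the forbidden pattern `110`; the second has 5 states tracking the input length, saturating at 4. A product state is a pair (one from each), accepting exactly when both do. After merging equivalent states the machine shrinks.
A 7-state machine:
       0  1 
>* A   B  C 
 * B   D  D 
 * C   D  E 
 * D   F  F 
 * E   G  F 
 * F   G  G 
   G   G  G 
(> = start, * = accepting)

start=A; accept=A,B,C,D,E,F; A-0->B; A-1->C; B-0->D; B-1->D; C-0->D; C-1->E; D-0->F; D-1->F; E-0->G; E-1->F; F-0->G; F-1->G; G-0->G; G-1->G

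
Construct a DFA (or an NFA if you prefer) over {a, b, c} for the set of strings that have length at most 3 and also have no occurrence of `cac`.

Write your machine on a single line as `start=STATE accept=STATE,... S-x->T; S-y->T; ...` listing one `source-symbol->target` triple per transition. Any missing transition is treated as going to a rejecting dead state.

Handle the two conditions separately and then intersect. The first has 5 states tracking the input length, saturating at 4; the second has 4 states tracking partial matches of the forbidden pattern `cac`. A product state is a pair (one from each), accepting exactly when both do. Minimizing collapses redundant product states.
7 states suffice.
        a   b   c  
>* s0   s1  s1  s2 
 * s1   s3  s3  s3 
 * s2   s4  s3  s3 
 * s3   s5  s5  s5 
 * s4   s5  s5  s6 
 * s5   s6  s6  s6 
   s6   s6  s6  s6 
(> = start, * = accepting)

start=s0; accept=s0,s1,s2,s3,s4,s5; s0-a->s1; s0-b->s1; s0-c->s2; s1-a->s3; s1-b->s3; s1-c->s3; s2-a->s4; s2-b->s3; s2-c->s3; s3-a->s5; s3-b->s5; s3-c->s5; s4-a->s5; s4-b->s5; s4-c->s6; s5-a->s6; s5-b->s6; s5-c->s6; s6-a->s6; s6-b->s6; s6-c->s6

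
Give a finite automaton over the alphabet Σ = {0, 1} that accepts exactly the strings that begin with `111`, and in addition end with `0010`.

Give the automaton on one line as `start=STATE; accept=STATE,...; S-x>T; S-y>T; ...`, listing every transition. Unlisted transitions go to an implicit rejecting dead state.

start=q0; accept=q8; q0-0>q1; q0-1>q2; q1-0>q1; q1-1>q1; q2-0>q1; q2-1>q3; q3-0>q1; q3-1>q4; q4-0>q5; q4-1>q4; q5-0>q6; q5-1>q4; q6-0>q6; q6-1>q7; q7-0>q8; q7-1>q4; q8-0>q6; q8-1>q4

Run two small machines in parallel and take their product. One (5 states) tracks whether the input so far still matches the prefix `111`; the other (5 states) tracks how much of the suffix `0010` has currently been matched. Each combined state is a pair, one component from each; accept when both components accept. Minimizing collapses redundant product states.
        0   1  
>  q0   q1  q2 
   q1   q1  q1 
   q2   q1  q3 
   q3   q1  q4 
   q4   q5  q4 
   q5   q6  q4 
   q6   q6  q7 
   q7   q8  q4 
 * q8   q6  q4 
(> = start, * = accepting)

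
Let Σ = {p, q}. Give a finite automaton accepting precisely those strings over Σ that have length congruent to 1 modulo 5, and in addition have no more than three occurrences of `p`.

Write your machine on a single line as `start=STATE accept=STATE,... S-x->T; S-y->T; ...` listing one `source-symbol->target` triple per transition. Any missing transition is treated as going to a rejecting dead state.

Handle the two conditions separately and then intersect. The first has 5 states tracking the input length modulo 5; the second has 5 states tracking the count of `p`s, saturating at 4. A product state is a pair (one from each), accepting exactly when both do. After merging equivalent states the machine shrinks.
21 states suffice.
          p    q  
>  s0     s1   s2 
 * s1     s3   s4 
 * s2     s4   s5 
   s3     s6   s7 
   s4     s7   s8 
   s5     s8   s9 
   s6    s10  s11 
   s7    s11  s12 
   s8    s12  s13 
   s9    s13  s14 
   s10   s10  s10 
   s11   s10  s15 
   s12   s15  s16 
   s13   s16  s17 
   s14   s17   s0 
   s15   s10  s18 
   s16   s18  s19 
   s17   s19   s1 
 * s18   s10  s20 
 * s19   s20   s3 
   s20   s10   s6 
(> = start, * = accepting)

start=s0; accept=s1,s2,s18,s19; s0-p->s1; s0-q->s2; s1-p->s3; s1-q->s4; s2-p->s4; s2-q->s5; s3-p->s6; s3-q->s7; s4-p->s7; s4-q->s8; s5-p->s8; s5-q->s9; s6-p->s10; s6-q->s11; s7-p->s11; s7-q->s12; s8-p->s12; s8-q->s13; s9-p->s13; s9-q->s14; s10-p->s10; s10-q->s10; s11-p->s10; s11-q->s15; s12-p->s15; s12-q->s16; s13-p->s16; s13-q->s17; s14-p->s17; s14-q->s0; s15-p->s10; s15-q->s18; s16-p->s18; s16-q->s19; s17-p->s19; s17-q->s1; s18-p->s10; s18-q->s20; s19-p->s20; s19-q->s3; s20-p->s10; s20-q->s6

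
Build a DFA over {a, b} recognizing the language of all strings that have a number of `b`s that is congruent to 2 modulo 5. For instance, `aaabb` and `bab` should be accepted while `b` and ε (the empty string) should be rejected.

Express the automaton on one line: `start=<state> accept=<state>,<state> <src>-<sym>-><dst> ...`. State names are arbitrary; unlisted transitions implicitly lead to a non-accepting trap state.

Keep the running count of `b`s modulo 5: each `b` advances along the cycle S0 → S1 → S2 → S3 → S4 → S0 while other symbols loop. Accept at S2.
With 5 states:
        a   b  
>  S0   S0  S1 
   S1   S1  S2 
 * S2   S2  S3 
   S3   S3  S4 
   S4   S4  S0 
(> = start, * = accepting)

start=S0 accept=S2 S0-a->S0 S0-b->S1 S1-a->S1 S1-b->S2 S2-a->S2 S2-b->S3 S3-a->S3 S3-b->S4 S4-a->S4 S4-b->S0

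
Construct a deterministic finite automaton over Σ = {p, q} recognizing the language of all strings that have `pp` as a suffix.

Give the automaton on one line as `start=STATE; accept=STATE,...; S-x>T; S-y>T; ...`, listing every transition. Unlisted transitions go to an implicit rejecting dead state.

start=A; accept=C; A-p>B; A-q>A; B-p>C; B-q>A; C-p>C; C-q>A

Remember how much of `pp` the current input suffix matches. State A means no match yet; B means the last symbol is `p`; C means the last 2 symbols are `pp`. Only C accepts. On a mismatch, fall back to the longest proper suffix that is still a prefix of `pp`.
       p  q 
>  A   B  A 
   B   C  A 
 * C   C  A 
(> = start, * = accepting)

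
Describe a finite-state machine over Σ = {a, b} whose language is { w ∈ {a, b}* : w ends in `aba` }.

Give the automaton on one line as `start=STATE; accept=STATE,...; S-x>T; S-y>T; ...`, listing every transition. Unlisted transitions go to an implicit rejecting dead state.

start=s0; accept=s3; s0-a>s1; s0-b>s0; s1-a>s1; s1-b>s2; s2-a>s3; s2-b>s0; s3-a>s1; s3-b>s2

Let each state record the length of the longest suffix of the input read so far that is also a prefix of `aba`. s1 means the last symbol is `a`; s2 means the last 2 symbols are `ab`; s3 means the last 3 symbols are `aba`. Accept only at s3, where the string currently ends in `aba`.
A 4-state machine:
        a   b  
>  s0   s1  s0 
   s1   s1  s2 
   s2   s3  s0 
 * s3   s1  s2 
(> = start, * = accepting)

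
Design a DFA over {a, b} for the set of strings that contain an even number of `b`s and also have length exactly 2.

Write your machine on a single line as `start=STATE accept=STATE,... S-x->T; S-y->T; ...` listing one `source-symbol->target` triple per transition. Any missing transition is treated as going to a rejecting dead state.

Handle the two conditions separately and then intersect. One (2 states) tracks the count of `b`s modulo 2; the other (4 states) tracks the input length, saturating at 3. Each combined state is a pair, one component from each; accept when both components accept. Minimizing collapses redundant product states.
With 5 states:
        a   b  
>  S0   S1  S2 
   S1   S3  S4 
   S2   S4  S3 
 * S3   S4  S4 
   S4   S4  S4 
(> = start, * = accepting)

start=S0; accept=S3; S0-a->S1; S0-b->S2; S1-a->S3; S1-b->S4; S2-a->S4; S2-b->S3; S3-a->S4; S3-b->S4; S4-a->S4; S4-b->S4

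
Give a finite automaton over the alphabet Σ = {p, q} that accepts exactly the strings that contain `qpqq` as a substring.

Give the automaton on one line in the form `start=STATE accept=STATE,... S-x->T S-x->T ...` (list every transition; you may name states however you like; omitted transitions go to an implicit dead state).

Track how much of `qpqq` has been matched so far: state S0 is no progress, S4 is the absorbing accept state reached once `qpqq` has occurred. Intermediate states record partial matches; on a mismatch, fall back to the longest reusable overlap.
5 states suffice.
        p   q  
>  S0   S0  S1 
   S1   S2  S1 
   S2   S0  S3 
   S3   S2  S4 
 * S4   S4  S4 
(> = start, * = accepting)

start=S0 accept=S4 S0-p->S0 S0-q->S1 S1-p->S2 S1-q->S1 S2-p->S0 S2-q->S3 S3-p->S2 S3-q->S4 S4-p->S4 S4-q->S4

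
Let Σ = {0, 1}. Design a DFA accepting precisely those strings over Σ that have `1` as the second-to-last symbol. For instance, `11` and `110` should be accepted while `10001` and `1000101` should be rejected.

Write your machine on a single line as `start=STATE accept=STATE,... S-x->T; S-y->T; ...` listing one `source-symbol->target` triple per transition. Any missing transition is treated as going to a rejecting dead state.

Because acceptance depends on a position counted from the end, the machine has to buffer the most recent 2 symbols. Make each state the string of the last up-to-2 symbols read; on input `x` shift the window left and append `x`. Accept when the buffered window has length 2 and begins with `1`.
7 states suffice.
        0   1  
>  s0   s1  s2 
   s1   s3  s4 
   s2   s5  s6 
   s3   s3  s4 
   s4   s5  s6 
 * s5   s3  s4 
 * s6   s5  s6 
(> = start, * = accepting)

start=s0; accept=s5,s6; s0-0->s1; s0-1->s2; s1-0->s3; s1-1->s4; s2-0->s5; s2-1->s6; s3-0->s3; s3-1->s4; s4-0->s5; s4-1->s6; s5-0->s3; s5-1->s4; s6-0->s5; s6-1->s6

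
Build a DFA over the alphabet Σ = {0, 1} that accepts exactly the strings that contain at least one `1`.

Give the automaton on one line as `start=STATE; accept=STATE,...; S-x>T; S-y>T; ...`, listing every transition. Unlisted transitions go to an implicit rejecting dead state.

start=S0; accept=S1,S2; S0-0>S0; S0-1>S1; S1-0>S1; S1-1>S2; S2-0>S2; S2-1>S2

Count `1`s, saturating at 2: state S0 means no `1` yet, S1 means one `1` seen, S2 means more than one. Each `1` increments (capped at S2); other symbols loop. Accept from {S1, S2}.
        0   1  
>  S0   S0  S1 
 * S1   S1  S2 
 * S2   S2  S2 
(> = start, * = accepting)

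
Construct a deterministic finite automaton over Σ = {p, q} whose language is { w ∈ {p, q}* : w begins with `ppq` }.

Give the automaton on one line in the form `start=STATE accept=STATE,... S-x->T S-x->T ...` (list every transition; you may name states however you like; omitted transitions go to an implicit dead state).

start=s0 accept=s3 s0-p->s1 s0-q->s4 s1-p->s2 s1-q->s4 s2-p->s4 s2-q->s3 s3-p->s3 s3-q->s3 s4-p->s4 s4-q->s4

Walk along `ppq` while the input agrees: from s0 take `p` to s1, and so on. Any deviation drops to the rejecting sink s4. Once s3 is reached the prefix is confirmed and every continuation is accepted.
        p   q  
>  s0   s1  s4 
   s1   s2  s4 
   s2   s4  s3 
 * s3   s3  s3 
   s4   s4  s4 
(> = start, * = accepting)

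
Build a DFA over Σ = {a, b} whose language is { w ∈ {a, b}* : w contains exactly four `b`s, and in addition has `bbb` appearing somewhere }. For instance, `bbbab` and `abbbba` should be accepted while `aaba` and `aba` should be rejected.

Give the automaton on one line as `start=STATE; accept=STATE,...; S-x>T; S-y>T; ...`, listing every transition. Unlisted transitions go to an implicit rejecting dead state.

start=S0; accept=S8; S0-a>S0; S0-b>S1; S1-a>S2; S1-b>S3; S2-a>S2; S2-b>S4; S3-a>S5; S3-b>S6; S4-a>S5; S4-b>S7; S5-a>S5; S5-b>S5; S6-a>S6; S6-b>S8; S7-a>S5; S7-b>S8; S8-a>S8; S8-b>S5

Run two small machines in parallel and take their product. One (6 states) tracks the count of `b`s, saturating at 5; the other (4 states) tracks whether and how much of `bbb` has been seen. Each combined state is a pair, one component from each; accept when both components accept. Equivalent product states are then merged.
With 9 states:
        a   b  
>  S0   S0  S1 
   S1   S2  S3 
   S2   S2  S4 
   S3   S5  S6 
   S4   S5  S7 
   S5   S5  S5 
   S6   S6  S8 
   S7   S5  S8 
 * S8   S8  S5 
(> = start, * = accepting)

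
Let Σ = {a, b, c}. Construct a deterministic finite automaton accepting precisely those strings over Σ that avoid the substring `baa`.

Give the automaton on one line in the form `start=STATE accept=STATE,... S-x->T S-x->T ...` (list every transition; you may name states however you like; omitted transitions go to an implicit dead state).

start=q0 accept=q0,q1,q2 q0-a->q0 q0-b->q1 q0-c->q0 q1-a->q2 q1-b->q1 q1-c->q0 q2-a->q3 q2-b->q1 q2-c->q0 q3-a->q3 q3-b->q3 q3-c->q3

This is the complement of 'contains `baa`'. Use the same substring-matching states — q0 through q3 holding how much of `baa` has just been matched — but flip the accepting set: everything except the trap q3 accepts.
With 4 states:
        a   b   c  
>* q0   q0  q1  q0 
 * q1   q2  q1  q0 
 * q2   q3  q1  q0 
   q3   q3  q3  q3 
(> = start, * = accepting)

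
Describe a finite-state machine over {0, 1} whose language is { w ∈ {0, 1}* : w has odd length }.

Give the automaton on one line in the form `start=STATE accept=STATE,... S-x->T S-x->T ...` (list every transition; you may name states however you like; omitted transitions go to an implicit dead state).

Count input length modulo 2: every symbol advances one step around the cycle q0 → q1 → q0. Accept at q1.
With 2 states:
        0   1  
>  q0   q1  q1 
 * q1   q0  q0 
(> = start, * = accepting)

start=q0 accept=q1 q0-0->q1 q0-1->q1 q1-0->q0 q1-1->q0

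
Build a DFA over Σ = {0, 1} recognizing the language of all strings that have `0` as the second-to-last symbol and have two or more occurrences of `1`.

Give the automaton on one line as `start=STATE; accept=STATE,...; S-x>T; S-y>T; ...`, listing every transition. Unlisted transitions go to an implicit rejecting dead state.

start=S0; accept=S4,S6; S0-0>S0; S0-1>S1; S1-0>S2; S1-1>S3; S2-0>S2; S2-1>S4; S3-0>S5; S3-1>S3; S4-0>S5; S4-1>S3; S5-0>S6; S5-1>S4; S6-0>S6; S6-1>S4

Handle the two conditions separately and then intersect. One (7 states) tracks the last 2 symbols read; the other (4 states) tracks the count of `1`s, saturating at 3. Each combined state is a pair, one component from each; accept when both components accept. After merging equivalent states the machine shrinks.
A 7-state machine:
        0   1  
>  S0   S0  S1 
   S1   S2  S3 
   S2   S2  S4 
   S3   S5  S3 
 * S4   S5  S3 
   S5   S6  S4 
 * S6   S6  S4 
(> = start, * = accepting)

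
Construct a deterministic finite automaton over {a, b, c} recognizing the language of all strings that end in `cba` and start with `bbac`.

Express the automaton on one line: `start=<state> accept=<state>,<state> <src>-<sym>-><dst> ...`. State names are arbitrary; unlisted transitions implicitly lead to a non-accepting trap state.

start=S0 accept=S8 S0-a->S1 S0-b->S2 S0-c->S1 S1-a->S1 S1-b->S1 S1-c->S1 S2-a->S1 S2-b->S3 S2-c->S1 S3-a->S4 S3-b->S1 S3-c->S1 S4-a->S1 S4-b->S1 S4-c->S5 S5-a->S6 S5-b->S7 S5-c->S5 S6-a->S6 S6-b->S6 S6-c->S5 S7-a->S8 S7-b->S6 S7-c->S5 S8-a->S6 S8-b->S6 S8-c->S5

Run two small machines in parallel and take their product. The first has 4 states tracking how much of the suffix `cba` has currently been matched; the second has 6 states tracking whether the input so far still matches the prefix `bbac`. A product state is a pair (one from each), accepting exactly when both do. After merging equivalent states the machine shrinks.
9 states suffice.
        a   b   c  
>  S0   S1  S2  S1 
   S1   S1  S1  S1 
   S2   S1  S3  S1 
   S3   S4  S1  S1 
   S4   S1  S1  S5 
   S5   S6  S7  S5 
   S6   S6  S6  S5 
   S7   S8  S6  S5 
 * S8   S6  S6  S5 
(> = start, * = accepting)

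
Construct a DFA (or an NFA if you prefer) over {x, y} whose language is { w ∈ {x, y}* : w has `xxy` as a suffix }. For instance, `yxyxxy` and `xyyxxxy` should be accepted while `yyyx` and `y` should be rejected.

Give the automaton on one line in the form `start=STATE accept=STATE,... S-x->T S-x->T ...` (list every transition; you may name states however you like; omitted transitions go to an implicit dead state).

start=s0 accept=s3 s0-x->s1 s0-y->s0 s1-x->s2 s1-y->s0 s2-x->s2 s2-y->s3 s3-x->s1 s3-y->s0

Let each state record the length of the longest suffix of the input read so far that is also a prefix of `xxy`. s1 means the last symbol is `x`; s2 means the last 2 symbols are `xx`; s3 means the last 3 symbols are `xxy`. Accept only at s3, where the string currently ends in `xxy`.
With 4 states:
        x   y  
>  s0   s1  s0 
   s1   s2  s0 
   s2   s2  s3 
 * s3   s1  s0 
(> = start, * = accepting)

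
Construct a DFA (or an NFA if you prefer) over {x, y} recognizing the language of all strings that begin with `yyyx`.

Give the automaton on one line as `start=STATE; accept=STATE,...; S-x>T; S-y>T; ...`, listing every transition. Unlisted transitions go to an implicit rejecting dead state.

start=A; accept=E; A-x>F; A-y>B; B-x>F; B-y>C; C-x>F; C-y>D; D-x>E; D-y>F; E-x>E; E-y>E; F-x>F; F-y>F

Walk along `yyyx` while the input agrees: from A take `y` to B, and so on. Any deviation drops to the rejecting sink F. Once E is reached the prefix is confirmed and every continuation is accepted.
       x  y 
>  A   F  B 
   B   F  C 
   C   F  D 
   D   E  F 
 * E   E  E 
   F   F  F 
(> = start, * = accepting)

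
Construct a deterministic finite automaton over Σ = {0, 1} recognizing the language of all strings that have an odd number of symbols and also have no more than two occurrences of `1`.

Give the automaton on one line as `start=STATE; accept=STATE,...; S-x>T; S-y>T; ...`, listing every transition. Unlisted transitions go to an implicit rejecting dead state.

Handle the two conditions separately and then intersect. One (2 states) tracks the input length modulo 2; the other (4 states) tracks the count of `1`s, saturating at 3. Each combined state is a pair, one component from each; accept when both components accept. Equivalent product states are then merged.
7 states suffice.
        0   1  
>  s0   s1  s2 
 * s1   s0  s3 
 * s2   s3  s4 
   s3   s2  s5 
   s4   s5  s6 
 * s5   s4  s6 
   s6   s6  s6 
(> = start, * = accepting)

start=s0; accept=s1,s2,s5; s0-0>s1; s0-1>s2; s1-0>s0; s1-1>s3; s2-0>s3; s2-1>s4; s3-0>s2; s3-1>s5; s4-0>s5; s4-1>s6; s5-0>s4; s5-1>s6; s6-0>s6; s6-1>s6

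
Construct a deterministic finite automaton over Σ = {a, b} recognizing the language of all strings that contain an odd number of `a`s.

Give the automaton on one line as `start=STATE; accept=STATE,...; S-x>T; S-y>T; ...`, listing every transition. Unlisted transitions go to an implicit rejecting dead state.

start=q0; accept=q1; q0-a>q1; q0-b>q0; q1-a>q0; q1-b>q1

Keep the running count of `a`s modulo 2: each `a` advances along the cycle q0 → q1 → q0 while other symbols loop. Accept at q1.
A 2-state machine:
        a   b  
>  q0   q1  q0 
 * q1   q0  q1 
(> = start, * = accepting)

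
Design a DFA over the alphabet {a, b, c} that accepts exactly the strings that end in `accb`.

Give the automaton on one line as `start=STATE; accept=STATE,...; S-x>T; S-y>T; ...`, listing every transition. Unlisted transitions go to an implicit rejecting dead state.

Let each state record the length of the longest suffix of the input read so far that is also a prefix of `accb`. s1 means the last symbol is `a`; s2 means the last 2 symbols are `ac`; s3 means the last 3 symbols are `acc`; s4 means the last 4 symbols are `accb`. Accept only at s4, where the string currently ends in `accb`.
A 5-state machine:
        a   b   c  
>  s0   s1  s0  s0 
   s1   s1  s0  s2 
   s2   s1  s0  s3 
   s3   s1  s4  s0 
 * s4   s1  s0  s0 
(> = start, * = accepting)

start=s0; accept=s4; s0-a>s1; s0-b>s0; s0-c>s0; s1-a>s1; s1-b>s0; s1-c>s2; s2-a>s1; s2-b>s0; s2-c>s3; s3-a>s1; s3-b>s4; s3-c>s0; s4-a>s1; s4-b>s0; s4-c>s0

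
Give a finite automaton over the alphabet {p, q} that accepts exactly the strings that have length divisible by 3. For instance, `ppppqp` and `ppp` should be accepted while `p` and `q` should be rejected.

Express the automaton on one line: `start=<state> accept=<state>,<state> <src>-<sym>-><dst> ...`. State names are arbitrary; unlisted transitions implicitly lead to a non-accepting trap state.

start=A accept=A A-p->B A-q->B B-p->C B-q->C C-p->A C-q->A

Only the length mod 3 matters, so use a 3-cycle: from any state, every input symbol moves to the next state, wrapping C back to A. Mark A accepting.
A 3-state machine:
       p  q 
>* A   B  B 
   B   C  C 
   C   A  A 
(> = start, * = accepting)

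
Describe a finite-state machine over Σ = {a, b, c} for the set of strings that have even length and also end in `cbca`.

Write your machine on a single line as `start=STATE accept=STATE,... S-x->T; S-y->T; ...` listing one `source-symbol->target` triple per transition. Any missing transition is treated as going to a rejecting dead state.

Run two small machines in parallel and take their product. The first has 2 states tracking the input length modulo 2; the second has 5 states tracking how much of the suffix `cbca` has currently been matched. A product state is a pair (one from each), accepting exactly when both do. Minimizing collapses redundant product states.
6 states suffice.
        a   b   c  
>  q0   q1  q1  q2 
   q1   q0  q0  q0 
   q2   q0  q3  q0 
   q3   q1  q1  q4 
   q4   q5  q3  q0 
 * q5   q1  q1  q2 
(> = start, * = accepting)

start=q0; accept=q5; q0-a->q1; q0-b->q1; q0-c->q2; q1-a->q0; q1-b->q0; q1-c->q0; q2-a->q0; q2-b->q3; q2-c->q0; q3-a->q1; q3-b->q1; q3-c->q4; q4-a->q5; q4-b->q3; q4-c->q0; q5-a->q1; q5-b->q1; q5-c->q2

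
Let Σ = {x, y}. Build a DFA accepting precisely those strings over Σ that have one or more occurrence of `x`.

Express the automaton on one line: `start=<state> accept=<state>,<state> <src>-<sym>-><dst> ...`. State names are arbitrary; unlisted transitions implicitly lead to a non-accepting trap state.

Only the number of `x`s matters, and only up to 2. Make a chain A → B → C advanced by each `x` (with C absorbing); every other symbol self-loops. The accepting set is {B, C}.
3 states suffice.
       x  y 
>  A   B  A 
 * B   C  B 
 * C   C  C 
(> = start, * = accepting)

start=A accept=B,C A-x->B A-y->A B-x->C B-y->B C-x->C C-y->C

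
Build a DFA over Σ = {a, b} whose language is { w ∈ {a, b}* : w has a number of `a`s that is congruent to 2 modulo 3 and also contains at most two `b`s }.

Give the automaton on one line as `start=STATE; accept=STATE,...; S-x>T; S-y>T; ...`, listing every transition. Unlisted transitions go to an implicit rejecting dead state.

Build one automaton per condition and run them in lockstep. One (3 states) tracks the count of `a`s modulo 3; the other (4 states) tracks the count of `b`s, saturating at 3. Each combined state is a pair, one component from each; accept when both components accept. After merging equivalent states the machine shrinks.
A 10-state machine:
        a   b  
>  s0   s1  s2 
   s1   s3  s4 
   s2   s4  s5 
 * s3   s0  s6 
   s4   s6  s7 
   s5   s7  s8 
 * s6   s2  s9 
   s7   s9  s8 
   s8   s8  s8 
 * s9   s5  s8 
(> = start, * = accepting)

start=s0; accept=s3,s6,s9; s0-a>s1; s0-b>s2; s1-a>s3; s1-b>s4; s2-a>s4; s2-b>s5; s3-a>s0; s3-b>s6; s4-a>s6; s4-b>s7; s5-a>s7; s5-b>s8; s6-a>s2; s6-b>s9; s7-a>s9; s7-b>s8; s8-a>s8; s8-b>s8; s9-a>s5; s9-b>s8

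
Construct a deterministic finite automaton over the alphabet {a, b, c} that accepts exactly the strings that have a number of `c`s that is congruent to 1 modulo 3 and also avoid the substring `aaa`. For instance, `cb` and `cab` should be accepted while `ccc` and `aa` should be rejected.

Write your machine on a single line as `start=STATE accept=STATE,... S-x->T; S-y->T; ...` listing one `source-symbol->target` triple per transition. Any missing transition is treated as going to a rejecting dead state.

Build one automaton per condition and run them in lockstep. The first has 3 states tracking the count of `c`s modulo 3; the second has 4 states tracking partial matches of the forbidden pattern `aaa`. A product state is a pair (one from each), accepting exactly when both do. After merging equivalent states the machine shrinks.
        a   b   c  
>  s0   s1  s0  s2 
   s1   s3  s0  s2 
 * s2   s4  s2  s5 
   s3   s6  s0  s2 
 * s4   s7  s2  s5 
   s5   s8  s5  s0 
   s6   s6  s6  s6 
 * s7   s6  s2  s5 
   s8   s9  s5  s0 
   s9   s6  s5  s0 
(> = start, * = accepting)

start=s0; accept=s2,s4,s7; s0-a->s1; s0-b->s0; s0-c->s2; s1-a->s3; s1-b->s0; s1-c->s2; s2-a->s4; s2-b->s2; s2-c->s5; s3-a->s6; s3-b->s0; s3-c->s2; s4-a->s7; s4-b->s2; s4-c->s5; s5-a->s8; s5-b->s5; s5-c->s0; s6-a->s6; s6-b->s6; s6-c->s6; s7-a->s6; s7-b->s2; s7-c->s5; s8-a->s9; s8-b->s5; s8-c->s0; s9-a->s6; s9-b->s5; s9-c->s0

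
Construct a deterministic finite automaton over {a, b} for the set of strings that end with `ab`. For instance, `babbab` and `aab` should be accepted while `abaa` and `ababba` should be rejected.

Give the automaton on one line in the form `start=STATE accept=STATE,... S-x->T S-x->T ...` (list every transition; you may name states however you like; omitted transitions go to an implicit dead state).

Remember how much of `ab` the current input suffix matches. State q0 means no match yet; q1 means the last symbol is `a`; q2 means the last 2 symbols are `ab`. Only q2 accepts. On a mismatch, fall back to the longest proper suffix that is still a prefix of `ab`.
A 3-state machine:
        a   b  
>  q0   q1  q0 
   q1   q1  q2 
 * q2   q1  q0 
(> = start, * = accepting)

start=q0 accept=q2 q0-a->q1 q0-b->q0 q1-a->q1 q1-b->q2 q2-a->q1 q2-b->q0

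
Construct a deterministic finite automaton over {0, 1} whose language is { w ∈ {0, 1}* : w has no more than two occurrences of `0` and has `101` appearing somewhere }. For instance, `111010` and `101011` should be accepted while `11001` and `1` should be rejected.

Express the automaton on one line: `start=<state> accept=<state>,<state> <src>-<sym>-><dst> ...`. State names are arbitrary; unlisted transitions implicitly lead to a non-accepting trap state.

Run two small machines in parallel and take their product. One (4 states) tracks the count of `0`s, saturating at 3; the other (4 states) tracks whether and how much of `101` has been seen. Each combined state is a pair, one component from each; accept when both components accept.
With 14 states:
          0    1  
>  S0     S1   S2 
   S1     S3   S4 
   S2     S5   S2 
   S3     S6   S7 
   S4     S8   S4 
   S5     S3   S9 
   S6     S6  S10 
   S7    S11   S7 
   S8     S6  S12 
 * S9    S12   S9 
   S10   S11  S10 
   S11    S6  S13 
 * S12   S13  S12 
   S13   S13  S13 
(> = start, * = accepting)

start=S0 accept=S9,S12 S0-0->S1 S0-1->S2 S1-0->S3 S1-1->S4 S2-0->S5 S2-1->S2 S3-0->S6 S3-1->S7 S4-0->S8 S4-1->S4 S5-0->S3 S5-1->S9 S6-0->S6 S6-1->S10 S7-0->S11 S7-1->S7 S8-0->S6 S8-1->S12 S9-0->S12 S9-1->S9 S10-0->S11 S10-1->S10 S11-0->S6 S11-1->S13 S12-0->S13 S12-1->S12 S13-0->S13 S13-1->S13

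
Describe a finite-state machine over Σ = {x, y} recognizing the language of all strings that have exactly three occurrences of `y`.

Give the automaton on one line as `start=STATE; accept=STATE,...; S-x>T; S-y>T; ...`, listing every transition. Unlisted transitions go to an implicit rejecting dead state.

Count `y`s, saturating at 4: states q0 through q3 mean 0 through 3 `y`s seen; q4 means more than 3. Each `y` increments (capped at q4); other symbols loop. Accept from {q3}.
A 5-state machine:
        x   y  
>  q0   q0  q1 
   q1   q1  q2 
   q2   q2  q3 
 * q3   q3  q4 
   q4   q4  q4 
(> = start, * = accepting)

start=q0; accept=q3; q0-x>q0; q0-y>q1; q1-x>q1; q1-y>q2; q2-x>q2; q2-y>q3; q3-x>q3; q3-y>q4; q4-x>q4; q4-y>q4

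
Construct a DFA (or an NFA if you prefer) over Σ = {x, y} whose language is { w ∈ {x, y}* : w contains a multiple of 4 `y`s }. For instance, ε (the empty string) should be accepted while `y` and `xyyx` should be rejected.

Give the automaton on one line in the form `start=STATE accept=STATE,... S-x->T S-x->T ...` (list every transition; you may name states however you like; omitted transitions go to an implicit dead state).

start=S0 accept=S0 S0-x->S0 S0-y->S1 S1-x->S1 S1-y->S2 S2-x->S2 S2-y->S3 S3-x->S3 S3-y->S0

The only thing that matters is how many `y`s have appeared, reduced mod 4. Use one state per residue: S0 for 0, …, S3 for 3. Reading `y` moves to the next residue; anything else stays put. S0 is accepting.
        x   y  
>* S0   S0  S1 
   S1   S1  S2 
   S2   S2  S3 
   S3   S3  S0 
(> = start, * = accepting)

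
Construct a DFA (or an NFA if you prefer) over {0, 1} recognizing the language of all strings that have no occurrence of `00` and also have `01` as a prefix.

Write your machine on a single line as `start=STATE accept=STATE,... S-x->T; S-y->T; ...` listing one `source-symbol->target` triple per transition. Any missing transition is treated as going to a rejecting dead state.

Handle the two conditions separately and then intersect. The first has 3 states tracking partial matches of the forbidden pattern `00`; the second has 4 states tracking whether the input so far still matches the prefix `01`. A product state is a pair (one from each), accepting exactly when both do.
8 states suffice.
        0   1  
>  q0   q1  q2 
   q1   q3  q4 
   q2   q5  q2 
   q3   q3  q3 
 * q4   q6  q4 
   q5   q3  q2 
 * q6   q7  q4 
   q7   q7  q7 
(> = start, * = accepting)

start=q0; accept=q4,q6; q0-0->q1; q0-1->q2; q1-0->q3; q1-1->q4; q2-0->q5; q2-1->q2; q3-0->q3; q3-1->q3; q4-0->q6; q4-1->q4; q5-0->q3; q5-1->q2; q6-0->q7; q6-1->q4; q7-0->q7; q7-1->q7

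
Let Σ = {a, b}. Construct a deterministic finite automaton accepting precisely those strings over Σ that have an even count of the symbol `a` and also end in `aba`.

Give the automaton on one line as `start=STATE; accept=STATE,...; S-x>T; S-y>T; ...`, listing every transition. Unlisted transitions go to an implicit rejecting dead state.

start=s0; accept=s5; s0-a>s1; s0-b>s0; s1-a>s2; s1-b>s3; s2-a>s1; s2-b>s4; s3-a>s5; s3-b>s6; s4-a>s7; s4-b>s0; s5-a>s1; s5-b>s4; s6-a>s2; s6-b>s6; s7-a>s2; s7-b>s3

Run two small machines in parallel and take their product. The first has 2 states tracking the count of `a`s modulo 2; the second has 4 states tracking how much of the suffix `aba` has currently been matched. A product state is a pair (one from each), accepting exactly when both do.
        a   b  
>  s0   s1  s0 
   s1   s2  s3 
   s2   s1  s4 
   s3   s5  s6 
   s4   s7  s0 
 * s5   s1  s4 
   s6   s2  s6 
   s7   s2  s3 
(> = start, * = accepting)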